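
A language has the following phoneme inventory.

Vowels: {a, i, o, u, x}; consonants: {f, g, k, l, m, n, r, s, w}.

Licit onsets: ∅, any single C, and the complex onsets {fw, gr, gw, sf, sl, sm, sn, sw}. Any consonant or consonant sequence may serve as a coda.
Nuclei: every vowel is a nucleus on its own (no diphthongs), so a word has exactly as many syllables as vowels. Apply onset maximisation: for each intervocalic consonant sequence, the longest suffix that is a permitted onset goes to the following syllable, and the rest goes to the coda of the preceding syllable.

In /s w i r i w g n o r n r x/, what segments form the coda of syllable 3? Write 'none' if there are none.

The vowels are i, i, o, x — 4 nuclei, so 4 syllables.
σ1/σ2 boundary: just /r/ — single C goes to the following onset.
σ2/σ3 boundary: /wgn/ — longest licit onset from the right is /n/, leaving /wg/ as coda.
σ3/σ4 boundary: /rnr/ — longest licit onset from the right is /r/, leaving /rn/ as coda.
Putting it together: swi.riwg.norn.rx.
Syllable 3 is /norn/: onset /n/, nucleus /o/, coda /rn/.

rn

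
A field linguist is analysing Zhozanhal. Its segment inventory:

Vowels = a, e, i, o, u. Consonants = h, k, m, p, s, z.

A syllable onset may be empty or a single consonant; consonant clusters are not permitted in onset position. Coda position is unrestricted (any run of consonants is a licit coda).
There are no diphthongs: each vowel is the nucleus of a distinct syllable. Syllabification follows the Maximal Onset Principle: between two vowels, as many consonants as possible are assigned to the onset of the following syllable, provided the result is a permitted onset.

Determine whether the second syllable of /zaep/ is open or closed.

Vowels present: a, e; each is a nucleus, giving 2 syllables.
σ1/σ2 boundary: no consonants, so the boundary falls immediately after /a/.
So the parse is za.ep.
Syllable 2 is /ep/ with coda /p/, so it is closed.

closed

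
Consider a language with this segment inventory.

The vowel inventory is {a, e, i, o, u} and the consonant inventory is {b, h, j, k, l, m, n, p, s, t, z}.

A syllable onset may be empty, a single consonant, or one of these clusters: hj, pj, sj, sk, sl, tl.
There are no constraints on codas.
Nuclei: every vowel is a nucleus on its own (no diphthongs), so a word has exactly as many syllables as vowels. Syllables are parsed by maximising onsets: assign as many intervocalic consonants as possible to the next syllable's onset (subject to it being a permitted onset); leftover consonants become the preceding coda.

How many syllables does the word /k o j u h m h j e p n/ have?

3

The vowels are o, u, e — 3 nuclei, so 3 syllables.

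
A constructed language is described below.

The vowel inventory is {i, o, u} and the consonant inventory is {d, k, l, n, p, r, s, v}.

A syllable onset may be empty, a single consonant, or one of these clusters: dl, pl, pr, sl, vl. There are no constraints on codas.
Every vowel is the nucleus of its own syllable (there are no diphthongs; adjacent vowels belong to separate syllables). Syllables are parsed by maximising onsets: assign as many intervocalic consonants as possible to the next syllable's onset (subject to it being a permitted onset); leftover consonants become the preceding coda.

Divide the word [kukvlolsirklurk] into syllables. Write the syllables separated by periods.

The vowels are u, o, i, u — 4 nuclei, so 4 syllables.
/u…o/ gap (V1→V2): /kvl/ splits as /k/ + /vl/ (/vl/ is the longest suffix that is a licit onset).
/o…i/ gap (V2→V3): /ls/; trying suffixes from longest down, /s/ is the first permitted one, so coda /l/ | onset /s/.
/i…u/ gap (V3→V4): /rkl/ — longest licit onset from the right is /l/, leaving /rk/ as coda.

kuk.vlol.sirk.lurk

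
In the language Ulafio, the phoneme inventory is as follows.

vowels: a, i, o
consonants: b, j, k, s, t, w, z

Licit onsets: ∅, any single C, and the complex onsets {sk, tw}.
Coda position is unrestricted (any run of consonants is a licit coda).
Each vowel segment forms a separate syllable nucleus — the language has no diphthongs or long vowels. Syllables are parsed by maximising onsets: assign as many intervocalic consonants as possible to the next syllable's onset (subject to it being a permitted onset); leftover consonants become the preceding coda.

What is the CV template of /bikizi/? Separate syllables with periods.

CV.CV.CV

Nuclei (vowels): i, i, i → 3 syllables.
σ1/σ2 boundary: /k/ → onset of the next syllable (single consonants are always licit onsets).
σ2/σ3 boundary: /z/ → onset of the next syllable (single consonants are always licit onsets).
Result: bi.ki.zi.
Mapping each syllable to C/V: /bi/ → CV, /ki/ → CV, /zi/ → CV.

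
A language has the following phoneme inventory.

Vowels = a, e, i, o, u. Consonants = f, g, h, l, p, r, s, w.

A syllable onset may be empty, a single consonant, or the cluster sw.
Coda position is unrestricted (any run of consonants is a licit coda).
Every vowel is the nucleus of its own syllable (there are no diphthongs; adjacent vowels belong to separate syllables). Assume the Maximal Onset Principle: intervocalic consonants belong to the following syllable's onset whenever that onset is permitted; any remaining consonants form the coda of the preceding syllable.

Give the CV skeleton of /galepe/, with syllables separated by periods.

CV.CV.CV

Nuclei (vowels): a, e, e → 3 syllables.
/a…e/ gap (V1→V2): just /l/ — single C goes to the following onset.
/e…e/ gap (V2→V3): just /p/ — single C goes to the following onset.
So the parse is ga.le.pe.
Mapping each syllable to C/V: /ga/ → CV, /le/ → CV, /pe/ → CV.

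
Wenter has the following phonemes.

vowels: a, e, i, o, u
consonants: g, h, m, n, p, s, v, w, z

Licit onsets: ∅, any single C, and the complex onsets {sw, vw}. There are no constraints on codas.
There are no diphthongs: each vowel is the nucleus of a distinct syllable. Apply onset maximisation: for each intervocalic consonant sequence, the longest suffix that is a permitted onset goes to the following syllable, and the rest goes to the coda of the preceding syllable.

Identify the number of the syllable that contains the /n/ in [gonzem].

Nuclei (vowels): o, e → 2 syllables.
/o…e/ gap (V1→V2): /nz/ splits as /n/ + /z/ (/z/ is the longest suffix that is a licit onset).
Result: gon.zem.
The /n/ is in the coda of syllable 1 (/gon/).

1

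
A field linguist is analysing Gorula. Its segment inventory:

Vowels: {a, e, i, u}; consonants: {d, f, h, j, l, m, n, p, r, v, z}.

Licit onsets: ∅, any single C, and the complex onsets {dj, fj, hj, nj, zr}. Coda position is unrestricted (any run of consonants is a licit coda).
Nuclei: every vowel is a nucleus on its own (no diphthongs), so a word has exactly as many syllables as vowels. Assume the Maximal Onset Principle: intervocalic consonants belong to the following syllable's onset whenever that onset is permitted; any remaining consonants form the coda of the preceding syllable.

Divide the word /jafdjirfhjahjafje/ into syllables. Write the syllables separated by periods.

Nuclei (vowels): a, i, a, a, e → 5 syllables.
/a…i/ gap (V1→V2): /fdj/ — longest licit onset from the right is /dj/, leaving /f/ as coda.
/i…a/ gap (V2→V3): /rfhj/; trying suffixes from longest down, /hj/ is the first permitted one, so coda /rf/ | onset /hj/.
/a…a/ gap (V3→V4): /hj/ is a licit onset in full, so it all attaches to the next syllable.
/a…e/ gap (V4→V5): /fj/ — entire cluster is a permitted onset → onset /fj/, coda ∅.

jaf.djirf.hja.hja.fje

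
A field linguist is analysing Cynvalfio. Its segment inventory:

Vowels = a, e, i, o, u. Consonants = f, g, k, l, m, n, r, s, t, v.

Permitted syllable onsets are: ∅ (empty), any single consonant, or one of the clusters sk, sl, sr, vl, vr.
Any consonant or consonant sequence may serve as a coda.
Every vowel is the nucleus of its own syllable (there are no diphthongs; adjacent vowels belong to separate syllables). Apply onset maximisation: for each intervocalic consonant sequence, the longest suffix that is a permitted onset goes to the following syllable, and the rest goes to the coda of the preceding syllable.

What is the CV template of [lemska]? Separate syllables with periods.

CVC.CCV

The vowels are e, a — 2 nuclei, so 2 syllables.
Between /e/ (V1) and /a/ (V2): /msk/ splits as /m/ + /sk/ (/sk/ is the longest suffix that is a licit onset).
Syllabification: lem.ska.
Mapping each syllable to C/V: /lem/ → CVC, /ska/ → CCV.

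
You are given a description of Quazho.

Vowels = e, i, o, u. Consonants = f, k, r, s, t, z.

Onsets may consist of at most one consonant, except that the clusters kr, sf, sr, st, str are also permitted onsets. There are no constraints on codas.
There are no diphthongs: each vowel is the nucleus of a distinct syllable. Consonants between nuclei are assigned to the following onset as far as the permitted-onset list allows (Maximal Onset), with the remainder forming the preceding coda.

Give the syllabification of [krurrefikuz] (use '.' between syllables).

Nuclei (vowels): u, e, i, u → 4 syllables.
V1 /u/ – V2 /e/: /rr/ splits as /r/ + /r/ (/r/ is the longest suffix that is a licit onset).
V2 /e/ – V3 /i/: just /f/ — single C goes to the following onset.
V3 /i/ – V4 /u/: just /k/ — single C goes to the following onset.

krur.re.fi.kuz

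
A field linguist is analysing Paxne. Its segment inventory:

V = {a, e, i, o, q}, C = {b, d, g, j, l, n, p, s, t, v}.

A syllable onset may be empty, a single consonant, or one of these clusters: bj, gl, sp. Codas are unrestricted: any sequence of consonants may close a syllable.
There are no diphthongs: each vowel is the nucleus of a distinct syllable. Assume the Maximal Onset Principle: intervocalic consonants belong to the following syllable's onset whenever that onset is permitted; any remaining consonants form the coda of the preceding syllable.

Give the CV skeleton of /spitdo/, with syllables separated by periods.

CCVC.CV

The vowels are i, o — 2 nuclei, so 2 syllables.
V1 /i/ – V2 /o/: /td/ — longest licit onset from the right is /d/, leaving /t/ as coda.
Syllabification: spit.do.
Mapping each syllable to C/V: /spit/ → CCVC, /do/ → CV.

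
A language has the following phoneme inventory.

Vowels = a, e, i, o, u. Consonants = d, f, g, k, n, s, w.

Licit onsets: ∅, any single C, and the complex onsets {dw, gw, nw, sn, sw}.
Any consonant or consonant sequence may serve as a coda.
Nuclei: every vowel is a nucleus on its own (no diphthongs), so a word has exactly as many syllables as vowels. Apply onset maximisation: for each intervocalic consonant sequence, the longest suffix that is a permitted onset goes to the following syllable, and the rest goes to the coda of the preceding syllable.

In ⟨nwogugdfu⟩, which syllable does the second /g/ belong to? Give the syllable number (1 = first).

2

Vowels present: o, u, u; each is a nucleus, giving 3 syllables.
/o…u/ gap (V1→V2): /g/ is a single consonant, so it becomes the next onset.
/u…u/ gap (V2→V3): cluster /gdf/ — the longest permitted-onset suffix is /f/; onset = /f/, preceding coda = /gd/.
So the parse is nwo.gugd.fu.
The second /g/ is in the coda of syllable 2 (/gugd/).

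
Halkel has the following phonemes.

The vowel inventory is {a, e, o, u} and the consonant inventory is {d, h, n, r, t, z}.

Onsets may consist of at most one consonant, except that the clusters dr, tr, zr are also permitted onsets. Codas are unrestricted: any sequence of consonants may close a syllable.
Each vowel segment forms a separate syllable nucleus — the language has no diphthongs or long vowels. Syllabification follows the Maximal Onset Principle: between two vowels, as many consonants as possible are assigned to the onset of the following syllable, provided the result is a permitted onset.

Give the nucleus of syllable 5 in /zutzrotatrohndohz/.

Vowels present: u, o, a, o, o; each is a nucleus, giving 5 syllables.
The fifth nucleus (vowel 5 from the left) is /o/.

o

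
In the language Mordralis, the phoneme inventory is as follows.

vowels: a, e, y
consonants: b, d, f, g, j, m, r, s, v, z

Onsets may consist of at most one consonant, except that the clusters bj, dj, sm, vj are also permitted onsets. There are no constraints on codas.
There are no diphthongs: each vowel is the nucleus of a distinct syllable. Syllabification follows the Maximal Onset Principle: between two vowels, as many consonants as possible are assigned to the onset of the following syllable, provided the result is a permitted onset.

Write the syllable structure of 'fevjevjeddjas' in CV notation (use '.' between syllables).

Nuclei (vowels): e, e, e, a → 4 syllables.
/e…e/ gap (V1→V2): cluster /vj/ — /vj/ is itself a permitted onset, so the whole cluster goes right; preceding coda = ∅.
/e…e/ gap (V2→V3): cluster /vj/ — /vj/ is itself a permitted onset, so the whole cluster goes right; preceding coda = ∅.
/e…a/ gap (V3→V4): cluster /ddj/ — the longest permitted-onset suffix is /dj/; onset = /dj/, preceding coda = /d/.
So the parse is fe.vje.vjed.djas.
Mapping each syllable to C/V: /fe/ → CV, /vje/ → CCV, /vjed/ → CCVC, /djas/ → CCVC.

CV.CCV.CCVC.CCVC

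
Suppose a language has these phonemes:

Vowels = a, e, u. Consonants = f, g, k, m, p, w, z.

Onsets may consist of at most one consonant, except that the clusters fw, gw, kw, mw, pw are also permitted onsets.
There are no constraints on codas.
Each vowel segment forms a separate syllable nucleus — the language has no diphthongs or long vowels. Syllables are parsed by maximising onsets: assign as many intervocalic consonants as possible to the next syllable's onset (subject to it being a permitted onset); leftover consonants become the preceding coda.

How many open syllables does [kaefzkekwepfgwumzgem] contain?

2

The vowels are a, e, e, e, u, e — 6 nuclei, so 6 syllables.
V1 /a/ – V2 /e/: no consonants, so the boundary falls immediately after /a/.
V2 /e/ – V3 /e/: cluster /fzk/ — the longest permitted-onset suffix is /k/; onset = /k/, preceding coda = /fz/.
V3 /e/ – V4 /e/: /kw/ — entire cluster is a permitted onset → onset /kw/, coda ∅.
V4 /e/ – V5 /u/: /pfgw/; trying suffixes from longest down, /gw/ is the first permitted one, so coda /pf/ | onset /gw/.
V5 /u/ – V6 /e/: /mzg/; trying suffixes from longest down, /g/ is the first permitted one, so coda /mz/ | onset /g/.
So the parse is ka.efz.ke.kwepf.gwumz.gem.
Classifying each syllable: /ka/ (open), /efz/ (closed), /ke/ (open), /kwepf/ (closed), /gwumz/ (closed), /gem/ (closed).
Open syllables: 2.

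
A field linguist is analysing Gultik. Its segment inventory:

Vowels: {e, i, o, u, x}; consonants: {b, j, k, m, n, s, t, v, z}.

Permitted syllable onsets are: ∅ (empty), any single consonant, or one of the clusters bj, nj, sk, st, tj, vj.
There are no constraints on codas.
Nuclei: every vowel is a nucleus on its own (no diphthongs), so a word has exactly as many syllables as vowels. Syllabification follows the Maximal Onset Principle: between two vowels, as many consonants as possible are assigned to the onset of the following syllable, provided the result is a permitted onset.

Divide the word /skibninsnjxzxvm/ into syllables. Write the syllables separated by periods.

skib.nins.njx.zxvm

Nuclei (vowels): i, i, x, x → 4 syllables.
Between /i/ (V1) and /i/ (V2): cluster /bn/ — the longest permitted-onset suffix is /n/; onset = /n/, preceding coda = /b/.
Between /i/ (V2) and /x/ (V3): /nsnj/; trying suffixes from longest down, /nj/ is the first permitted one, so coda /ns/ | onset /nj/.
Between /x/ (V3) and /x/ (V4): /z/ is a single consonant, so it becomes the next onset.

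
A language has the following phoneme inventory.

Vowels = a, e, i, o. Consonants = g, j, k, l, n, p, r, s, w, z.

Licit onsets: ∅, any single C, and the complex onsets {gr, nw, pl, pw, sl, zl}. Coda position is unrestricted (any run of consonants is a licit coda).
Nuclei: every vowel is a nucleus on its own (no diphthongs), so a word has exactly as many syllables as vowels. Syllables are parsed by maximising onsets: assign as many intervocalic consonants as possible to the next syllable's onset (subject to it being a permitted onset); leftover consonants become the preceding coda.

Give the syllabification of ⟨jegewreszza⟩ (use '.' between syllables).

je.gew.resz.za

Vowels present: e, e, e, a; each is a nucleus, giving 4 syllables.
V1 /e/ – V2 /e/: /g/ is a single consonant, so it becomes the next onset.
V2 /e/ – V3 /e/: /wr/; trying suffixes from longest down, /r/ is the first permitted one, so coda /w/ | onset /r/.
V3 /e/ – V4 /a/: /szz/ splits as /sz/ + /z/ (/z/ is the longest suffix that is a licit onset).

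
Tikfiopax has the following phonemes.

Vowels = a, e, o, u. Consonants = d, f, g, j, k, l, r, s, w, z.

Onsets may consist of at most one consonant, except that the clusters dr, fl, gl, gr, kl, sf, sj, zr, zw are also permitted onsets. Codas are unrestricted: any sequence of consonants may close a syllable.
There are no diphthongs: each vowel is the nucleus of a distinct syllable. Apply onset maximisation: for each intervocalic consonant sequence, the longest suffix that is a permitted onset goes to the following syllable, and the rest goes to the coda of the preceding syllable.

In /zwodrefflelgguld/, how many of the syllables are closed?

Nuclei (vowels): o, e, e, u → 4 syllables.
V1 /o/ – V2 /e/: /dr/ — entire cluster is a permitted onset → onset /dr/, coda ∅.
V2 /e/ – V3 /e/: /ffl/ splits as /f/ + /fl/ (/fl/ is the longest suffix that is a licit onset).
V3 /e/ – V4 /u/: /lgg/ splits as /lg/ + /g/ (/g/ is the longest suffix that is a licit onset).
Syllabification: zwo.dref.flelg.guld.
Classifying each syllable: /zwo/ (open), /dref/ (closed), /flelg/ (closed), /guld/ (closed).
Closed syllables: 3.

3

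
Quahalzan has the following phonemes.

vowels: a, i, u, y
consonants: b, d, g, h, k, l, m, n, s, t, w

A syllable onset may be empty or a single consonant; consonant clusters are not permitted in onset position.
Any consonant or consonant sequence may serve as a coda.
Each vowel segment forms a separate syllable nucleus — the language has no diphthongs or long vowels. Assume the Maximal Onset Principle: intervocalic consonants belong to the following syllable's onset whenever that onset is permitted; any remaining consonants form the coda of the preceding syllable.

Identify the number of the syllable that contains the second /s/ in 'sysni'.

The vowels are y, i — 2 nuclei, so 2 syllables.
Between /y/ (V1) and /i/ (V2): cluster /sn/ — the longest permitted-onset suffix is /n/; onset = /n/, preceding coda = /s/.
Putting it together: sys.ni.
The second /s/ is in the coda of syllable 1 (/sys/).

1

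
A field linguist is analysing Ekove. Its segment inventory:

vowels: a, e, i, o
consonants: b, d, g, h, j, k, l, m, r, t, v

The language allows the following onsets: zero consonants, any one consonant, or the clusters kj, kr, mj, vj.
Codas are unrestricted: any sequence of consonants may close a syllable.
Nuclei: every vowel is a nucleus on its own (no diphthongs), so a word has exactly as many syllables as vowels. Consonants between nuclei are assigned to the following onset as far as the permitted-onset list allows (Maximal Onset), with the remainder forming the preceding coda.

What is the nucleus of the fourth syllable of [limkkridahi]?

i

Nuclei (vowels): i, i, a, i → 4 syllables.
The fourth nucleus (vowel 4 from the left) is /i/.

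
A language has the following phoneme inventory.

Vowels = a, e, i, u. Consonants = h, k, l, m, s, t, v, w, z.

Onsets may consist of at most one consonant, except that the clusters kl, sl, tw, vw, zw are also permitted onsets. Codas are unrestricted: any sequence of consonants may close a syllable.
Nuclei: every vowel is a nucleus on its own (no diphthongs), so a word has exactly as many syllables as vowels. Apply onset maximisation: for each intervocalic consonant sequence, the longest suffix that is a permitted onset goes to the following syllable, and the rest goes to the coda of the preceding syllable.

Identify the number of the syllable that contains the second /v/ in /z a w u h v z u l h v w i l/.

4

Vowels present: a, u, u, i; each is a nucleus, giving 4 syllables.
/a…u/ gap (V1→V2): /w/ → onset of the next syllable (single consonants are always licit onsets).
/u…u/ gap (V2→V3): /hvz/ splits as /hv/ + /z/ (/z/ is the longest suffix that is a licit onset).
/u…i/ gap (V3→V4): /lhvw/ — longest licit onset from the right is /vw/, leaving /lh/ as coda.
So the parse is za.wuhv.zulh.vwil.
The second /v/ is in the onset of syllable 4 (/vwil/).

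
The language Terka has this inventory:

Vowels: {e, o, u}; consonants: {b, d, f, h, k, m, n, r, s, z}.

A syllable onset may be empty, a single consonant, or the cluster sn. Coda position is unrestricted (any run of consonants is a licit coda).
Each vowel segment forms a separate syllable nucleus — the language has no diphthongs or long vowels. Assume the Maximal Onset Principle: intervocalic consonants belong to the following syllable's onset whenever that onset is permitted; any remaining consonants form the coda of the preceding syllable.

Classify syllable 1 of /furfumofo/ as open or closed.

closed

The vowels are u, u, o, o — 4 nuclei, so 4 syllables.
Between /u/ (V1) and /u/ (V2): /rf/ — longest licit onset from the right is /f/, leaving /r/ as coda.
Between /u/ (V2) and /o/ (V3): /m/ → onset of the next syllable (single consonants are always licit onsets).
Between /o/ (V3) and /o/ (V4): /f/ → onset of the next syllable (single consonants are always licit onsets).
Syllabification: fur.fu.mo.fo.
Syllable 1 is /fur/ with coda /r/, so it is closed.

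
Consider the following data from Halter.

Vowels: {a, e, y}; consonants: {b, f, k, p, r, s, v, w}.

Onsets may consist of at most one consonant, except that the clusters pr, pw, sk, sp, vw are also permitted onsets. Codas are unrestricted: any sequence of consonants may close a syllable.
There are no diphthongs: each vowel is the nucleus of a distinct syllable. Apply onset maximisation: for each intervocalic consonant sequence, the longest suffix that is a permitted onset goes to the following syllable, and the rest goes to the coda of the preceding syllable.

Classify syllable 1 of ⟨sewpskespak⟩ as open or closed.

Nuclei (vowels): e, e, a → 3 syllables.
V1 /e/ – V2 /e/: cluster /wpsk/ — the longest permitted-onset suffix is /sk/; onset = /sk/, preceding coda = /wp/.
V2 /e/ – V3 /a/: /sp/ — entire cluster is a permitted onset → onset /sp/, coda ∅.
So the parse is sewp.ske.spak.
Syllable 1 is /sewp/ with coda /wp/, so it is closed.

closed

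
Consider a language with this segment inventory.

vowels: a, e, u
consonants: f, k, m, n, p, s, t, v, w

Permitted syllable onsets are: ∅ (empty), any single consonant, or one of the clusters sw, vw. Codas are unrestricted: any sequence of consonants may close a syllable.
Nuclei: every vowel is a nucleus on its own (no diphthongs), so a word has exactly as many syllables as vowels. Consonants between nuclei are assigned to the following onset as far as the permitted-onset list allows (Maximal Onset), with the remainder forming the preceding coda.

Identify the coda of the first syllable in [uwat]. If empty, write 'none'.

none

Vowels present: u, a; each is a nucleus, giving 2 syllables.
σ1/σ2 boundary: /w/ is a single consonant, so it becomes the next onset.
So the parse is u.wat.
Syllable 1 is /u/: onset ∅, nucleus /u/, coda ∅.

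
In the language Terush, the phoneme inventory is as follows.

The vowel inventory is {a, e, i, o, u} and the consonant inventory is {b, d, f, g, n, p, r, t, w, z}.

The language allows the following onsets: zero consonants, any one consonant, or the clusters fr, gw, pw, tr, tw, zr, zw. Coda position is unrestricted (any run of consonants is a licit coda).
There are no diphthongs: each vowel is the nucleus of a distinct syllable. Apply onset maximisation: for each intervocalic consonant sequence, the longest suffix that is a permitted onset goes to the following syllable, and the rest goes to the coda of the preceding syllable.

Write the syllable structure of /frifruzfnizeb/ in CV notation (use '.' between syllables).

Vowels present: i, u, i, e; each is a nucleus, giving 4 syllables.
Between /i/ (V1) and /u/ (V2): cluster /fr/ — /fr/ is itself a permitted onset, so the whole cluster goes right; preceding coda = ∅.
Between /u/ (V2) and /i/ (V3): /zfn/ — longest licit onset from the right is /n/, leaving /zf/ as coda.
Between /i/ (V3) and /e/ (V4): just /z/ — single C goes to the following onset.
So the parse is fri.fruzf.ni.zeb.
Mapping each syllable to C/V: /fri/ → CCV, /fruzf/ → CCVCC, /ni/ → CV, /zeb/ → CVC.

CCV.CCVCC.CV.CVC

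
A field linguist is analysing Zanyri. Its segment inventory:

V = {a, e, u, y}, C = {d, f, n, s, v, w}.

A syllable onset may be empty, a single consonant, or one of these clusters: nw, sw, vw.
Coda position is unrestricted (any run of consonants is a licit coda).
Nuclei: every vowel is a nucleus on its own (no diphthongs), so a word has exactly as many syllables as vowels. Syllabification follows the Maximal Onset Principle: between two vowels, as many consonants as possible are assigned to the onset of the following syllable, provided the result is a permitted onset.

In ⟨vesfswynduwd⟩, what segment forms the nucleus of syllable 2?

y

The vowels are e, y, u — 3 nuclei, so 3 syllables.
The second nucleus (vowel 2 from the left) is /y/.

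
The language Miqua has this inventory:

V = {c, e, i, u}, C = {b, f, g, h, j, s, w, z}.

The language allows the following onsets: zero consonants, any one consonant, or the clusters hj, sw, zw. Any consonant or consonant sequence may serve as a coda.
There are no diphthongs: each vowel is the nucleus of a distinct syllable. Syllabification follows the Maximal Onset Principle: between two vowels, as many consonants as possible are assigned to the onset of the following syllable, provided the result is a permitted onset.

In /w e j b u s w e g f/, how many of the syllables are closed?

2

The vowels are e, u, e — 3 nuclei, so 3 syllables.
Between /e/ (V1) and /u/ (V2): cluster /jb/ — the longest permitted-onset suffix is /b/; onset = /b/, preceding coda = /j/.
Between /u/ (V2) and /e/ (V3): /sw/ — entire cluster is a permitted onset → onset /sw/, coda ∅.
Putting it together: wej.bu.swegf.
Classifying each syllable: /wej/ (closed), /bu/ (open), /swegf/ (closed).
Closed syllables: 2.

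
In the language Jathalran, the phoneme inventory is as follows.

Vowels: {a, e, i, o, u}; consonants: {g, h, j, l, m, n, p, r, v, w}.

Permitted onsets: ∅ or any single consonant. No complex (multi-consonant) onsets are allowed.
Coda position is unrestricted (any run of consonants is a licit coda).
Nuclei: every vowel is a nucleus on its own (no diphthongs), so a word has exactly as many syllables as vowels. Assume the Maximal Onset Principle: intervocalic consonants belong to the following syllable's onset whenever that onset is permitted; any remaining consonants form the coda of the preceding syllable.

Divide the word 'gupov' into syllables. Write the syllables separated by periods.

gu.pov

The vowels are u, o — 2 nuclei, so 2 syllables.
σ1/σ2 boundary: /p/ → onset of the next syllable (single consonants are always licit onsets).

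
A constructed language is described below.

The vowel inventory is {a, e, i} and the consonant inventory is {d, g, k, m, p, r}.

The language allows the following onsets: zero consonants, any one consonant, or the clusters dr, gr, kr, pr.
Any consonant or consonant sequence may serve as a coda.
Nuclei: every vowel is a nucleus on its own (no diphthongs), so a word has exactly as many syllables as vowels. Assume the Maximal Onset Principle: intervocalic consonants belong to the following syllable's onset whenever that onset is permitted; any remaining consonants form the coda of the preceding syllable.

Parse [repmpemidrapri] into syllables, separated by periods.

repm.pe.mi.dra.pri

Nuclei (vowels): e, e, i, a, i → 5 syllables.
/e…e/ gap (V1→V2): cluster /pmp/ — the longest permitted-onset suffix is /p/; onset = /p/, preceding coda = /pm/.
/e…i/ gap (V2→V3): /m/ → onset of the next syllable (single consonants are always licit onsets).
/i…a/ gap (V3→V4): /dr/ is a licit onset in full, so it all attaches to the next syllable.
/a…i/ gap (V4→V5): /pr/ is a licit onset in full, so it all attaches to the next syllable.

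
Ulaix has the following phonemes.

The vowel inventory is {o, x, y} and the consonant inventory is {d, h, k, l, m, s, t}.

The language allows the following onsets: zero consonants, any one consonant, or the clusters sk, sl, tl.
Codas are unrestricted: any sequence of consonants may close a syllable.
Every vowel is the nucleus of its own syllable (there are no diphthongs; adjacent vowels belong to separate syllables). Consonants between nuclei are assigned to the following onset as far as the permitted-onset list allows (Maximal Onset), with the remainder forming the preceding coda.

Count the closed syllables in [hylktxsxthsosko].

Vowels present: y, x, x, o, o; each is a nucleus, giving 5 syllables.
/y…x/ gap (V1→V2): /lkt/ — longest licit onset from the right is /t/, leaving /lk/ as coda.
/x…x/ gap (V2→V3): just /s/ — single C goes to the following onset.
/x…o/ gap (V3→V4): /ths/; trying suffixes from longest down, /s/ is the first permitted one, so coda /th/ | onset /s/.
/o…o/ gap (V4→V5): /sk/ — entire cluster is a permitted onset → onset /sk/, coda ∅.
Putting it together: hylk.tx.sxth.so.sko.
Classifying each syllable: /hylk/ (closed), /tx/ (open), /sxth/ (closed), /so/ (open), /sko/ (open).
Closed syllables: 2.

2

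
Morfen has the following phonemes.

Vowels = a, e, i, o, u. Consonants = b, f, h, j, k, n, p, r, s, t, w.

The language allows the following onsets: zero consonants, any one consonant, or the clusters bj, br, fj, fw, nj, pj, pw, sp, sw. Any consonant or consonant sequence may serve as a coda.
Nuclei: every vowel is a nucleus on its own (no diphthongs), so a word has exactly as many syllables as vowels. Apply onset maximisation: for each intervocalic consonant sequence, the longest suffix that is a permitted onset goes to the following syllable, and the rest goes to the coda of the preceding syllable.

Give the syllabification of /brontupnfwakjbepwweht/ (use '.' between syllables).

bron.tupn.fwakj.bepw.weht

The vowels are o, u, a, e, e — 5 nuclei, so 5 syllables.
V1 /o/ – V2 /u/: /nt/ splits as /n/ + /t/ (/t/ is the longest suffix that is a licit onset).
V2 /u/ – V3 /a/: /pnfw/ splits as /pn/ + /fw/ (/fw/ is the longest suffix that is a licit onset).
V3 /a/ – V4 /e/: /kjb/ splits as /kj/ + /b/ (/b/ is the longest suffix that is a licit onset).
V4 /e/ – V5 /e/: /pww/ splits as /pw/ + /w/ (/w/ is the longest suffix that is a licit onset).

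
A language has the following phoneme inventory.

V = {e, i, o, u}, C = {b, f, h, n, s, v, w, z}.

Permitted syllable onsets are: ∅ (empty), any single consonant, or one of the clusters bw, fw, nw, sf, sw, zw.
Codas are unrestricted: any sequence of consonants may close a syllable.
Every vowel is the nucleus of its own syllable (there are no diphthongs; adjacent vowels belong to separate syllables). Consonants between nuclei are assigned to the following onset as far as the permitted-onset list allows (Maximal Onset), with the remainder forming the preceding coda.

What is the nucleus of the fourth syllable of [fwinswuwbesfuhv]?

The vowels are i, u, e, u — 4 nuclei, so 4 syllables.
The fourth nucleus (vowel 4 from the left) is /u/.

u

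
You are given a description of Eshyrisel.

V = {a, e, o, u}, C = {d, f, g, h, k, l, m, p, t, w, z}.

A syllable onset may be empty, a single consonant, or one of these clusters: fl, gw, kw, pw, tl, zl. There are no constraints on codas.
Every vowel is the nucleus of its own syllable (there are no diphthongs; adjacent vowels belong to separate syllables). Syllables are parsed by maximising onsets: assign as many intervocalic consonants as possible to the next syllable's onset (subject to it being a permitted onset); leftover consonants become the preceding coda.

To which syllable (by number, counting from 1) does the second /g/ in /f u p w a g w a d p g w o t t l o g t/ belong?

4

Nuclei (vowels): u, a, a, o, o → 5 syllables.
Between /u/ (V1) and /a/ (V2): /pw/ — entire cluster is a permitted onset → onset /pw/, coda ∅.
Between /a/ (V2) and /a/ (V3): cluster /gw/ — /gw/ is itself a permitted onset, so the whole cluster goes right; preceding coda = ∅.
Between /a/ (V3) and /o/ (V4): /dpgw/; trying suffixes from longest down, /gw/ is the first permitted one, so coda /dp/ | onset /gw/.
Between /o/ (V4) and /o/ (V5): /ttl/; trying suffixes from longest down, /tl/ is the first permitted one, so coda /t/ | onset /tl/.
Result: fu.pwa.gwadp.gwot.tlogt.
The second /g/ is in the onset of syllable 4 (/gwot/).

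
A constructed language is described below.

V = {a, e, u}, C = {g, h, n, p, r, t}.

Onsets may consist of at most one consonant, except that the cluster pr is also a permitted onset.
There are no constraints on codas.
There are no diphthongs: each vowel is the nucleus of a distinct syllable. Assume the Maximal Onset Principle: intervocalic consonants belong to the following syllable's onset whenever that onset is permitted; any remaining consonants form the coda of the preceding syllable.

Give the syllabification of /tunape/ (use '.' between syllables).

tu.na.pe

The vowels are u, a, e — 3 nuclei, so 3 syllables.
Between /u/ (V1) and /a/ (V2): /n/ → onset of the next syllable (single consonants are always licit onsets).
Between /a/ (V2) and /e/ (V3): just /p/ — single C goes to the following onset.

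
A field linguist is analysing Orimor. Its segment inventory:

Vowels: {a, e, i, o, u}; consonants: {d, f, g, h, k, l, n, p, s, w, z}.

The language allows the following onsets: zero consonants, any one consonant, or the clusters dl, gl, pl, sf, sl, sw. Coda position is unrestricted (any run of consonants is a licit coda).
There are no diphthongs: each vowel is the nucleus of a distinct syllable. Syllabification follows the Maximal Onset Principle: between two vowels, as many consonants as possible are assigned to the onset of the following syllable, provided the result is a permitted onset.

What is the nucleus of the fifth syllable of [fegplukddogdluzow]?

o

Nuclei (vowels): e, u, o, u, o → 5 syllables.
The fifth nucleus (vowel 5 from the left) is /o/.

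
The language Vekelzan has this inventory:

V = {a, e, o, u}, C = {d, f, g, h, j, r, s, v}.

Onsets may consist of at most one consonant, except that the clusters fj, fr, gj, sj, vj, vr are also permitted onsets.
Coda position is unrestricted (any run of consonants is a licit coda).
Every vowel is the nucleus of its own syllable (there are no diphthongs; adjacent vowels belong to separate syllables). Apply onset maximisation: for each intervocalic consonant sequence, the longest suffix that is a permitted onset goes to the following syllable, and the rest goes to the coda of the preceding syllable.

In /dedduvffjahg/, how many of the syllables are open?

The vowels are e, u, a — 3 nuclei, so 3 syllables.
V1 /e/ – V2 /u/: /dd/; trying suffixes from longest down, /d/ is the first permitted one, so coda /d/ | onset /d/.
V2 /u/ – V3 /a/: cluster /vffj/ — the longest permitted-onset suffix is /fj/; onset = /fj/, preceding coda = /vf/.
Result: ded.duvf.fjahg.
Classifying each syllable: /ded/ (closed), /duvf/ (closed), /fjahg/ (closed).
Open syllables: 0.

0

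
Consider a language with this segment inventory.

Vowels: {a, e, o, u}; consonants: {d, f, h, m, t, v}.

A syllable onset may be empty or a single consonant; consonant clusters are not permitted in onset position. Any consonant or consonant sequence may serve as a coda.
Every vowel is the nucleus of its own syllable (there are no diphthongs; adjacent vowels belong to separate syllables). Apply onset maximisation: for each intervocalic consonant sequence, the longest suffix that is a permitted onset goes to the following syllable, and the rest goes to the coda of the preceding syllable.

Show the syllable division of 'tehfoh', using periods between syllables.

teh.foh

Nuclei (vowels): e, o → 2 syllables.
/e…o/ gap (V1→V2): /hf/; trying suffixes from longest down, /f/ is the first permitted one, so coda /h/ | onset /f/.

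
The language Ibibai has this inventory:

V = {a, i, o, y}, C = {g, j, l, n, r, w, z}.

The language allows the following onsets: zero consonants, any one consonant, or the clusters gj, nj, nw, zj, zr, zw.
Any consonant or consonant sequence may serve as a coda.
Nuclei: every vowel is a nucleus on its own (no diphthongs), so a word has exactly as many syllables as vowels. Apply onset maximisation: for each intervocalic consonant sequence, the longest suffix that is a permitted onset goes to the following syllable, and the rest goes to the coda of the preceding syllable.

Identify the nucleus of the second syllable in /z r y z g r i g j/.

Nuclei (vowels): y, i → 2 syllables.
The second nucleus (vowel 2 from the left) is /i/.

i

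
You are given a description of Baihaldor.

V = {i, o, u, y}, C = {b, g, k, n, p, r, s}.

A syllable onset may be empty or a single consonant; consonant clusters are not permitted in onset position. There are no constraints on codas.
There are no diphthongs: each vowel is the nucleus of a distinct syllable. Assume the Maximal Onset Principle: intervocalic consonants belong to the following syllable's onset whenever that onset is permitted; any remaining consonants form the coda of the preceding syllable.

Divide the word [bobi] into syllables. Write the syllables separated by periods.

Vowels present: o, i; each is a nucleus, giving 2 syllables.
σ1/σ2 boundary: /b/ → onset of the next syllable (single consonants are always licit onsets).

bo.bi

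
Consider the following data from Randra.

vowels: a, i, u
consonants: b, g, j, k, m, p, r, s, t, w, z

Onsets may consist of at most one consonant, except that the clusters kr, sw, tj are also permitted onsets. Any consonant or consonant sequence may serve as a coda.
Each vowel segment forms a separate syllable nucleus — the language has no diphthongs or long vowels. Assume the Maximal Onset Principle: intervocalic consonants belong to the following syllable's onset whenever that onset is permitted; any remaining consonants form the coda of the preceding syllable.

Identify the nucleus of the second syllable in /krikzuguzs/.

u

Nuclei (vowels): i, u, u → 3 syllables.
The second nucleus (vowel 2 from the left) is /u/.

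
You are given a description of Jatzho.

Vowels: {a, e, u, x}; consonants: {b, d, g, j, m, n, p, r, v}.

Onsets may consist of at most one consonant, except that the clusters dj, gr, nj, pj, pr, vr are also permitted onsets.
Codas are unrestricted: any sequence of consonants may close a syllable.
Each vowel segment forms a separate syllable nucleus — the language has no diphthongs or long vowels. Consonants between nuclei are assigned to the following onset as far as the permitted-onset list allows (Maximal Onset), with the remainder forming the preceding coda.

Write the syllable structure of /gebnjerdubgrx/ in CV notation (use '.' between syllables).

Nuclei (vowels): e, e, u, x → 4 syllables.
σ1/σ2 boundary: /bnj/ — longest licit onset from the right is /nj/, leaving /b/ as coda.
σ2/σ3 boundary: /rd/; trying suffixes from longest down, /d/ is the first permitted one, so coda /r/ | onset /d/.
σ3/σ4 boundary: cluster /bgr/ — the longest permitted-onset suffix is /gr/; onset = /gr/, preceding coda = /b/.
Result: geb.njer.dub.grx.
Mapping each syllable to C/V: /geb/ → CVC, /njer/ → CCVC, /dub/ → CVC, /grx/ → CCV.

CVC.CCVC.CVC.CCV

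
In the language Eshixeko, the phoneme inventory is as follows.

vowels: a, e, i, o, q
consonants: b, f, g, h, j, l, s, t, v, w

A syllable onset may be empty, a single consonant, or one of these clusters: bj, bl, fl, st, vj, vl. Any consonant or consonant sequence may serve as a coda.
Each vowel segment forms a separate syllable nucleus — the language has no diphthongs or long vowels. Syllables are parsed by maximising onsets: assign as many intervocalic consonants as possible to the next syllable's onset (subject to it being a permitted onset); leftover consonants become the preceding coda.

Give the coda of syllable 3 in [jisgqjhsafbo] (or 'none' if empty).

f

Vowels present: i, q, a, o; each is a nucleus, giving 4 syllables.
Between /i/ (V1) and /q/ (V2): /sg/; trying suffixes from longest down, /g/ is the first permitted one, so coda /s/ | onset /g/.
Between /q/ (V2) and /a/ (V3): /jhs/ splits as /jh/ + /s/ (/s/ is the longest suffix that is a licit onset).
Between /a/ (V3) and /o/ (V4): /fb/ splits as /f/ + /b/ (/b/ is the longest suffix that is a licit onset).
So the parse is jis.gqjh.saf.bo.
Syllable 3 is /saf/: onset /s/, nucleus /a/, coda /f/.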